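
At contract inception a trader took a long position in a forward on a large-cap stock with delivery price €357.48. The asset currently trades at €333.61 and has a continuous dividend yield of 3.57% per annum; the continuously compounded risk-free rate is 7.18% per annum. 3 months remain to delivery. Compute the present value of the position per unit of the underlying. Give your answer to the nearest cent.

-€20.47

Current fair forward for the remaining 3 months: F = S·e^((r − q)·T), (r − q) = 0.0718 − 0.0357 = 0.0361
F = 333.61 · e^(0.0361 × 3/12) = 333.61 × 1.009066 = 336.6345
Value of long forward = (F − K)·e^(−rT) = (336.6345 − 357.48) · e^(−0.0718·3/12)
= -20.8455 × 0.982210 = -20.47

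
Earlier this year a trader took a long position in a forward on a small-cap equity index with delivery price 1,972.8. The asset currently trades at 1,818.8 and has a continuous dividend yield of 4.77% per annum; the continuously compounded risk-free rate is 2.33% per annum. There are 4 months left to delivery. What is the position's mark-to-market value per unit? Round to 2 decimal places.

Current fair forward for the remaining 4 months: F = S·e^((r − q)·T), (r − q) = 0.0233 − 0.0477 = -0.0244
F = 1818.8 · e^(-0.0244 × 4/12) = 1818.8 × 0.99189965 = 1804.0671
Value of long forward = (F − K)·e^(−rT) = (1804.0671 − 1972.8) · e^(−0.0233·4/12)
= -168.7329 × 0.99226342 = -167.43

-167.43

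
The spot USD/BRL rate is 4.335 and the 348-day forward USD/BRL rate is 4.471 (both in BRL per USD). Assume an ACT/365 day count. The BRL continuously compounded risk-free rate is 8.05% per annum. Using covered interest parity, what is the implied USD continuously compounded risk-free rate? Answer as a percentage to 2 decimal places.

4.81%

F = S·e^((r_BRL − r_USD)T) ⇒ r_USD = r_BRL − ln(F/S)/T
ln(4.471/4.335) = 0.030890; /(348/365) = 0.032399
r_USD = 0.0805 − 0.032399 = 0.048101
r_USD = 4.81%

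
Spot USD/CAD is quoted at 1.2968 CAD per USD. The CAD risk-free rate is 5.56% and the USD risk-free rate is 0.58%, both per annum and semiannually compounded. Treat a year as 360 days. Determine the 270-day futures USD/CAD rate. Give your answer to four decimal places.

1.3454

By covered interest parity, F = S · (1+r_CAD/2)^(2T) / (1+r_USD/2)^(2T)
= 1.2968 × 1.041988 / 1.004353 = 1.2968 × 1.037472
F = 1.3454 CAD per USD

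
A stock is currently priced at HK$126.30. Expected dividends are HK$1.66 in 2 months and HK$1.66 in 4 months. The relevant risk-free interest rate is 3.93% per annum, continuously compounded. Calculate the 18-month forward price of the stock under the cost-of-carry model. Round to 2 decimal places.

PV(dividends) I = 1.66·e^(−0.0393·2/12) + 1.66·e^(−0.0393·4/12)
I = 1.6492 + 1.6384 = 3.2876
F = (S − I)·e^(rT) = (126.30 − 3.2876) · e^(0.0393·18/12)
= 123.0124 · e^0.058950 = 123.0124 × 1.060722 = HK$130.48

HK$130.48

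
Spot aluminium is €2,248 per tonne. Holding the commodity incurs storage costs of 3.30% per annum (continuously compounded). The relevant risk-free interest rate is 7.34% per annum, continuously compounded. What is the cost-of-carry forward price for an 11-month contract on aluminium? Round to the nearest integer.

Net carry = r + u − y = 0.0734 + 0.0330 − 0.0000 = 0.1064
F = S·e^((r+u−y)T) = 2248 · e^(0.1064 × 11/12) = 2248 · e^0.097533
= 2248 × 1.102448 = €2,478 per tonne

€2,478 per tonne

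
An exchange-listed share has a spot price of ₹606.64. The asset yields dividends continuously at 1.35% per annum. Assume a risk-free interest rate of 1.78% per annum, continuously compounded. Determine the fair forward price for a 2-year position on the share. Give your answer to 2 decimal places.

₹611.88

F = S·e^((r − q)T) = 606.64 · e^((0.0178 − 0.0135) × 2)
= 606.64 · e^0.008600 = 606.64 × 1.008637
F = ₹611.88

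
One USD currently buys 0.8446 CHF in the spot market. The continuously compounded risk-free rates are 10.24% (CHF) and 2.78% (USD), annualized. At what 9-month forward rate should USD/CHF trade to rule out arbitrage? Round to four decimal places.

F = S·e^((r_CHF − r_USD)T) = 0.8446 · e^((0.1024 − 0.0278) × 9/12)
= 0.8446 · e^0.055950 = 0.8446 × 1.057545
F = 0.8932 CHF per USD

0.8932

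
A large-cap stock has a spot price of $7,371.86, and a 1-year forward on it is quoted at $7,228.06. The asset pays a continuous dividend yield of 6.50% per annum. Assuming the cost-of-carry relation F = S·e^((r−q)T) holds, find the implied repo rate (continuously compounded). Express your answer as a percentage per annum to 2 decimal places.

From F = S·e^((r−q)T): (r − q) = ln(F/S)/T
ln(7228.06/7371.86) = ln(0.980493) = -0.019700
(r − q) = -0.019700 / (12/12) = -0.019700
r = ln(F/S)/T + q = -0.019700 + 0.0650 = 0.045300
r = 4.53%

4.53%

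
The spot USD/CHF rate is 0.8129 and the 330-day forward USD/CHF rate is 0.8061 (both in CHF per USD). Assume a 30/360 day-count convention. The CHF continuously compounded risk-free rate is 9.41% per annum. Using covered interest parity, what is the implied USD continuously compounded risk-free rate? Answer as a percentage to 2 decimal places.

10.33%

F = S·e^((r_CHF − r_USD)T) ⇒ r_USD = r_CHF − ln(F/S)/T
ln(0.8061/0.8129) = -0.008400; /(330/360) = -0.009164
r_USD = 0.0941 + 0.009164 = 0.103264
r_USD = 10.33%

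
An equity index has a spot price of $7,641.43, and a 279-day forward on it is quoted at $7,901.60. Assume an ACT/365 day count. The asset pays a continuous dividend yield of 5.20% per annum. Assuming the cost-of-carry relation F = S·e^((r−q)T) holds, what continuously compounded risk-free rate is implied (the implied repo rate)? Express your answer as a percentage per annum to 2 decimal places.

From F = S·e^((r−q)T): (r − q) = ln(F/S)/T
ln(7901.60/7641.43) = ln(1.034047) = 0.033480
(r − q) = 0.033480 / (279/365) = 0.043800
r = ln(F/S)/T + q = 0.043800 + 0.0520 = 0.095800
r = 9.58%

9.58%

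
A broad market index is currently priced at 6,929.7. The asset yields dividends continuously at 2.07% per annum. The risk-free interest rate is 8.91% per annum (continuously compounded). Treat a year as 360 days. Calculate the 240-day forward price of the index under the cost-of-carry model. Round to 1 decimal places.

7,253.0

F = S·e^((r − q)T) = 6929.7 · e^((0.0891 − 0.0207) × 240/360)
= 6929.7 · e^0.045600 = 6929.7 × 1.046656
F = 7,253.0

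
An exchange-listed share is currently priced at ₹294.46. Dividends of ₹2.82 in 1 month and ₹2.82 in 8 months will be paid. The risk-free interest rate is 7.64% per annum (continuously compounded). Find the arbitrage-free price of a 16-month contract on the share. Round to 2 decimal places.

₹319.97

PV(dividends) I = 2.82·e^(−0.0764·1/12) + 2.82·e^(−0.0764·8/12)
I = 2.8021 + 2.6800 = 5.4821
F = (S − I)·e^(rT) = (294.46 − 5.4821) · e^(0.0764·16/12)
= 288.9779 · e^0.101867 = 288.9779 × 1.107236 = ₹319.97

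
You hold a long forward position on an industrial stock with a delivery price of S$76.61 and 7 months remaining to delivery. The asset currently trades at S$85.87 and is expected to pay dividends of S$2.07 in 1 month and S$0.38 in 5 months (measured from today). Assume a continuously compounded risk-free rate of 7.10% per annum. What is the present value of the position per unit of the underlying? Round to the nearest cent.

S$9.94

PV(remaining dividends) I = 2.07·e^(−0.0710·1/12) + 0.38·e^(−0.0710·5/12) = 2.4267
Current forward F = (S − I)·e^(rT) = (85.87 − 2.4267)·e^(0.0710·7/12) = 83.4433 × 1.042286 = 86.9718
Value (long) = (F − K)·e^(−rT) = (86.9718 − 76.61) × 0.959429 = 9.9414
Value = S$9.94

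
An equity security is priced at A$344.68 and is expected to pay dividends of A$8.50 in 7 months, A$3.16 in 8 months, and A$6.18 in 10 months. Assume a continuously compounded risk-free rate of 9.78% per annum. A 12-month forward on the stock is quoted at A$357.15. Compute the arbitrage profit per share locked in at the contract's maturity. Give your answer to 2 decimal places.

A$4.54 per share

PV(dividends) I = 8.50·e^(−0.0978·7/12) + 3.16·e^(−0.0978·8/12) + 6.18·e^(−0.0978·10/12) = 16.6855
Fair forward F* = (S − I)·e^(rT) = (344.68 − 16.6855)·e^0.097800 = 327.9945 × 1.102742 = 361.6933
Market A$357.15 < fair 361.6933: forward underpriced → reverse cash-and-carry (short the stock, invest proceeds at r, pay the dividends, go long the forward).
Profit at T = |F_mkt − F*| = |357.15 − 361.6933| = A$4.54 per share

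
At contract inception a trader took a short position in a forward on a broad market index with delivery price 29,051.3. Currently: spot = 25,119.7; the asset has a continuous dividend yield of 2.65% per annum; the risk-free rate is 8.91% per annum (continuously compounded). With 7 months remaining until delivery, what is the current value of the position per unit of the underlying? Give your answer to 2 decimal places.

2845.55

Current fair forward for the remaining 7 months: F = S·e^((r − q)·T), (r − q) = 0.0891 − 0.0265 = 0.0626
F = 25119.7 · e^(0.0626 × 7/12) = 25119.7 × 1.03719159 = 26053.9416
Value of long forward = (F − K)·e^(−rT) = (26053.9416 − 29051.3) · e^(−0.0891·7/12)
= -2997.3584 × 0.94935260 = -2845.55
Short position value = −(long value) = 2845.55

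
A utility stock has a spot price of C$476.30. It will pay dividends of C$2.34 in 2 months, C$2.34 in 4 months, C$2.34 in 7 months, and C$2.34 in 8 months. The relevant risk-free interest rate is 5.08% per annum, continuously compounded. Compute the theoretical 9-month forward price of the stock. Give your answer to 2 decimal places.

PV(dividends) I = 2.34·e^(−0.0508·2/12) + 2.34·e^(−0.0508·4/12) + 2.34·e^(−0.0508·7/12) + 2.34·e^(−0.0508·8/12)
I = 2.3203 + 2.3007 + 2.2717 + 2.2621 = 9.1548
F = (S − I)·e^(rT) = (476.30 − 9.1548) · e^(0.0508·9/12)
= 467.1452 · e^0.038100 = 467.1452 × 1.038835 = C$485.29

C$485.29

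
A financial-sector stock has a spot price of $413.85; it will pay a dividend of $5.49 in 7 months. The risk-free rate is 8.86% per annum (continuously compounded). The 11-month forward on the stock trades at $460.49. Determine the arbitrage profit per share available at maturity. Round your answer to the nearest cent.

PV(dividends) I = 5.49·e^(−0.0886·7/12) = 5.2135
Fair forward F* = (S − I)·e^(rT) = (413.85 − 5.2135)·e^0.081217 = 408.6365 × 1.084606 = 443.2096
Market $460.49 > fair 443.2096: forward overpriced → cash-and-carry (borrow at r, buy the stock and collect the dividends, short the forward).
Profit at T = |F_mkt − F*| = |460.49 − 443.2096| = $17.28 per share

$17.28 per share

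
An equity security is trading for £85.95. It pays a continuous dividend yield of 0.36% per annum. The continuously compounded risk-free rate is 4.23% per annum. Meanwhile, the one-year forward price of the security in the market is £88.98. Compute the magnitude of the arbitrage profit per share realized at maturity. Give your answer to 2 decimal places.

Fair forward: F* = S·e^(carry·T), with carry = (r − q) = 0.0423 − 0.0036 = 0.0387
F* = 85.95 · e^(0.0387 × 12/12) = 85.95 · e^0.038700 = 85.95 × 1.039459 = £89.3415
Market £88.98 < fair £89.3415: forward underpriced → reverse cash-and-carry (short spot, go long the forward).
At maturity, profit = |F_mkt − F*| = |88.98 − 89.3415| = £0.36 per share

£0.36 per share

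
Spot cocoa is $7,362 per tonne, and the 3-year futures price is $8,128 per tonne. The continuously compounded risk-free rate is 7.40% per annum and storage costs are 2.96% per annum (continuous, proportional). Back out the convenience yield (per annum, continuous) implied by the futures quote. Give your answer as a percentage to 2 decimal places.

F = S·e^((r+u−y)T) ⇒ (r+u−y) = ln(F/S)/T
ln(8128/7362) = 0.098983; /T ⇒ 0.032994
y = r + u − ln(F/S)/T = 0.0740 + 0.0296 − 0.032994 = 0.070606
y = 7.06%

7.06%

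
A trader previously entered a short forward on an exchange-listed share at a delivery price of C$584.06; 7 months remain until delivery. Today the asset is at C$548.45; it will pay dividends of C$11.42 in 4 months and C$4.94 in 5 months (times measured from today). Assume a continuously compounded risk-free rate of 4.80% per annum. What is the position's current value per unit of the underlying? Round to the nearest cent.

PV(remaining dividends) I = 11.42·e^(−0.0480·4/12) + 4.94·e^(−0.0480·5/12) = 16.0809
Current forward F = (S − I)·e^(rT) = (548.45 − 16.0809)·e^(0.0480·7/12) = 532.3691 × 1.028396 = 547.4863
Value (long) = (F − K)·e^(−rT) = (547.4863 − 584.06) × 0.972388 = -35.5638
Short position value = −(long value) = C$35.56

C$35.56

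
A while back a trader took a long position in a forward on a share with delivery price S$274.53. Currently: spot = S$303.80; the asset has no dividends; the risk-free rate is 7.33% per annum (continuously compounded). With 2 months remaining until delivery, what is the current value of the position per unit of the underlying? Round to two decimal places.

S$32.60

Current fair forward for the remaining 2 months: F = S·e^(r·T), r = 0.0733
F = 303.80 · e^(0.0733 × 2/12) = 303.80 × 1.012292 = 307.5343
Value of long forward = (F − K)·e^(−rT) = (307.5343 − 274.53) · e^(−0.0733·2/12)
= 33.0043 × 0.987858 = 32.60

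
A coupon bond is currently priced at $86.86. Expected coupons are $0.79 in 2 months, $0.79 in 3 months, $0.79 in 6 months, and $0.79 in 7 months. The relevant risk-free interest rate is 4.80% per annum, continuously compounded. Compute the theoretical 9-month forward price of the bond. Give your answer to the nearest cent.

$86.83

PV(coupons) I = 0.79·e^(−0.0480·2/12) + 0.79·e^(−0.0480·3/12) + 0.79·e^(−0.0480·6/12) + 0.79·e^(−0.0480·7/12)
I = 0.7837 + 0.7806 + 0.7713 + 0.7682 = 3.1038
F = (S − I)·e^(rT) = (86.86 − 3.1038) · e^(0.0480·9/12)
= 83.7562 · e^0.036000 = 83.7562 × 1.036656 = $86.83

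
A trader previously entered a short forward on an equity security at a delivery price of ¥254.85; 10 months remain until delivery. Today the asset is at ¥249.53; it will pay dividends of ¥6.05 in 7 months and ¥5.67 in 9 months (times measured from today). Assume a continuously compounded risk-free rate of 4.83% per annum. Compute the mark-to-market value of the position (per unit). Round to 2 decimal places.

¥6.62

PV(remaining dividends) I = 6.05·e^(−0.0483·7/12) + 5.67·e^(−0.0483·9/12) = 11.3502
Current forward F = (S − I)·e^(rT) = (249.53 − 11.3502)·e^(0.0483·10/12) = 238.1798 × 1.041071 = 247.9621
Value (long) = (F − K)·e^(−rT) = (247.9621 − 254.85) × 0.960549 = -6.6162
Short position value = −(long value) = ¥6.62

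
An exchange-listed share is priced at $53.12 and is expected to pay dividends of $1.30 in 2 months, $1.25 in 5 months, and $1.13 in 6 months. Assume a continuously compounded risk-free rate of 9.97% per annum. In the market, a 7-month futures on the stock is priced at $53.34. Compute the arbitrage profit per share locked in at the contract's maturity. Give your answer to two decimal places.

PV(dividends) I = 1.30·e^(−0.0997·2/12) + 1.25·e^(−0.0997·5/12) + 1.13·e^(−0.0997·6/12) = 3.5528
Fair futures F* = (S − I)·e^(rT) = (53.12 − 3.5528)·e^0.058158 = 49.5672 × 1.059882 = 52.5354
Market $53.34 > fair 52.5354: forward overpriced → cash-and-carry (borrow at r, buy the stock and collect the dividends, short the forward).
Profit at T = |F_mkt − F*| = |53.34 − 52.5354| = $0.80 per share

$0.80 per share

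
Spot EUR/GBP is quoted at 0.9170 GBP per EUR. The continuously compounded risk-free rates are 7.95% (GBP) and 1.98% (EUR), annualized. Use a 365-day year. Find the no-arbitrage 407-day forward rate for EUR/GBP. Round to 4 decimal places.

F = S·e^((r_GBP − r_EUR)T) = 0.9170 · e^((0.0795 − 0.0198) × 407/365)
= 0.9170 · e^0.066570 = 0.9170 × 1.068836
F = 0.9801 GBP per EUR

0.9801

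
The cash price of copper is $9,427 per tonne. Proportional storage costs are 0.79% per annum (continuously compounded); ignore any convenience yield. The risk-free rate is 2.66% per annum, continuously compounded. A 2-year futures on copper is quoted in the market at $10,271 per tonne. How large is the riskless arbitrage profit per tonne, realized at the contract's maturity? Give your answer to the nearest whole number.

$171 per tonne

Fair futures: F* = S·e^(carry·T), with carry = (r + u) = 0.0266 + 0.0079 = 0.0345
F* = 9427 · e^(0.0345 × 2) = 9427 · e^0.069000 = 9427 × 1.071436 = $10100.4272
Market $10271 > fair $10100.4272: forward overpriced → cash-and-carry (buy spot, short the forward).
At maturity, profit = |F_mkt − F*| = |10271 − 10100.4272| = $171 per tonne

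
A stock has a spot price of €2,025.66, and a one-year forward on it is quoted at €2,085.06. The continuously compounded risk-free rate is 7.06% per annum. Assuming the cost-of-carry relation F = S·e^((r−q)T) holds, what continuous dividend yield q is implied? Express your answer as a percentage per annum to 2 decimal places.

4.17%

From F = S·e^((r−q)T): (r − q) = ln(F/S)/T
ln(2085.06/2025.66) = ln(1.029324) = 0.028902
(r − q) = 0.028902 / (12/12) = 0.028902
q = r − ln(F/S)/T = 0.0706 − 0.028902 = 0.041698
q = 4.17%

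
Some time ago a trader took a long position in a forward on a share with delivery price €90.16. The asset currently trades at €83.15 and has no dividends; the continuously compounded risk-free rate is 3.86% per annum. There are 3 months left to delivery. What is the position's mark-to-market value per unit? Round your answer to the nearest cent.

Current fair forward for the remaining 3 months: F = S·e^(r·T), r = 0.0386
F = 83.15 · e^(0.0386 × 3/12) = 83.15 × 1.009697 = 83.9563
Value of long forward = (F − K)·e^(−rT) = (83.9563 − 90.16) · e^(−0.0386·3/12)
= -6.2037 × 0.990396 = -6.14

-€6.14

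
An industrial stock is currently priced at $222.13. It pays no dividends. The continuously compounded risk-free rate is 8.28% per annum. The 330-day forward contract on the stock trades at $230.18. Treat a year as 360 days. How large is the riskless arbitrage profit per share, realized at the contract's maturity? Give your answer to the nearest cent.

Fair forward: F* = S·e^(carry·T), with carry = r = 0.0828
F* = 222.13 · e^(0.0828 × 330/360) = 222.13 · e^0.075900 = 222.13 × 1.078855 = $239.6461
Market $230.18 < fair $239.6461: forward underpriced → reverse cash-and-carry (short spot, go long the forward).
At maturity, profit = |F_mkt − F*| = |230.18 − 239.6461| = $9.47 per share

$9.47 per share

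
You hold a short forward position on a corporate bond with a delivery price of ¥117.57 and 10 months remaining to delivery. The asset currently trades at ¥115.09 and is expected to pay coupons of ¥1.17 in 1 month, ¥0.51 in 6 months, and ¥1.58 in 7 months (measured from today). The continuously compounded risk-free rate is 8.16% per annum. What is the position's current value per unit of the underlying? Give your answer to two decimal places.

-¥2.09

PV(remaining coupons) I = 1.17·e^(−0.0816·1/12) + 0.51·e^(−0.0816·6/12) + 1.58·e^(−0.0816·7/12) = 3.1582
Current forward F = (S − I)·e^(rT) = (115.09 − 3.1582)·e^(0.0816·10/12) = 111.9318 × 1.070365 = 119.8079
Value (long) = (F − K)·e^(−rT) = (119.8079 − 117.57) × 0.934260 = 2.0908
Short position value = −(long value) = -¥2.09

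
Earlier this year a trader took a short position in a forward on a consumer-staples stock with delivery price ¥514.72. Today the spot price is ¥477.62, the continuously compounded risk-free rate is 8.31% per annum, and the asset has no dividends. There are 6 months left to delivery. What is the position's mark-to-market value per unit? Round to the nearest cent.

¥16.15

Current fair forward for the remaining 6 months: F = S·e^(r·T), r = 0.0831
F = 477.62 · e^(0.0831 × 6/12) = 477.62 × 1.042425 = 497.8830
Value of long forward = (F − K)·e^(−rT) = (497.8830 − 514.72) · e^(−0.0831·6/12)
= -16.8370 × 0.959301 = -16.15
Short position value = −(long value) = ¥16.15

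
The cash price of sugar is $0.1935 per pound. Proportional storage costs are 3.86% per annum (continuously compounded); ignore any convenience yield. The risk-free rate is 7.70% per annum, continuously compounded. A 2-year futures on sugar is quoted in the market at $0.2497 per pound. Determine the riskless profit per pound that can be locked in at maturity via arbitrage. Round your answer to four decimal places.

Fair futures: F* = S·e^(carry·T), with carry = (r + u) = 0.0770 + 0.0386 = 0.1156
F* = 0.1935 · e^(0.1156 × 2) = 0.1935 · e^0.231200 = 0.1935 × 1.260111 = $0.2438
Market $0.2497 > fair $0.2438: forward overpriced → cash-and-carry (buy spot, short the forward).
At maturity, profit = |F_mkt − F*| = |0.2497 − 0.2438| = $0.0059 per pound

$0.0059 per pound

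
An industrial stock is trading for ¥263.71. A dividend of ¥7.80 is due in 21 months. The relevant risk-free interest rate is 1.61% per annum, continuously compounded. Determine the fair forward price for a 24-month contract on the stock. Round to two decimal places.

PV(dividends) I = 7.80·e^(−0.0161·21/12)
I = 7.5833
F = (S − I)·e^(rT) = (263.71 − 7.5833) · e^(0.0161·24/12)
= 256.1267 · e^0.032200 = 256.1267 × 1.032724 = ¥264.51

¥264.51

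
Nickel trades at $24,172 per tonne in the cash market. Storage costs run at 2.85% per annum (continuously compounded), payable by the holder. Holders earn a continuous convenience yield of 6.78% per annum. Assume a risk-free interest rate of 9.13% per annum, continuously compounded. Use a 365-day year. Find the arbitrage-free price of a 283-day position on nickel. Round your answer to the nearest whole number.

$25,166 per tonne

Net carry = r + u − y = 0.0913 + 0.0285 − 0.0678 = 0.0520
F = S·e^((r+u−y)T) = 24172 · e^(0.0520 × 283/365) = 24172 · e^0.040318
= 24172 × 1.041142 = $25,166 per tonne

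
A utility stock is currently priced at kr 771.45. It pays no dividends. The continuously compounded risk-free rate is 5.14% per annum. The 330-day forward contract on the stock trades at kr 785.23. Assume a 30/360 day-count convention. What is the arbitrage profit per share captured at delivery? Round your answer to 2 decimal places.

kr 23.44 per share

Fair forward: F* = S·e^(carry·T), with carry = r = 0.0514
F* = 771.45 · e^(0.0514 × 330/360) = 771.45 · e^0.047117 = 771.45 × 1.048245 = kr 808.6686
Market kr 785.23 < fair kr 808.6686: forward underpriced → reverse cash-and-carry (short spot, go long the forward).
At maturity, profit = |F_mkt − F*| = |785.23 − 808.6686| = kr 23.44 per share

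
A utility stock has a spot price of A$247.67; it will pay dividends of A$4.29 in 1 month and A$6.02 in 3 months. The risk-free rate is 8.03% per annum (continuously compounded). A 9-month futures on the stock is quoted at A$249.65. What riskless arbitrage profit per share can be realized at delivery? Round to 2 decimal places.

A$2.60 per share

PV(dividends) I = 4.29·e^(−0.0803·1/12) + 6.02·e^(−0.0803·3/12) = 10.1617
Fair futures F* = (S − I)·e^(rT) = (247.67 − 10.1617)·e^0.060225 = 237.5083 × 1.062075 = 252.2516
Market A$249.65 < fair 252.2516: forward underpriced → reverse cash-and-carry (short the stock, invest proceeds at r, pay the dividends, go long the forward).
Profit at T = |F_mkt − F*| = |249.65 − 252.2516| = A$2.60 per share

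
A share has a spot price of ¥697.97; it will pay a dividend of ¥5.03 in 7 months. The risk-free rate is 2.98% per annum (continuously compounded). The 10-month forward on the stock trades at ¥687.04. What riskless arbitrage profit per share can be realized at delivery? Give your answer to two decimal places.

¥23.41 per share

PV(dividends) I = 5.03·e^(−0.0298·7/12) = 4.9433
Fair forward F* = (S − I)·e^(rT) = (697.97 − 4.9433)·e^0.024833 = 693.0267 × 1.025144 = 710.4522
Market ¥687.04 < fair 710.4522: forward underpriced → reverse cash-and-carry (short the stock, invest proceeds at r, pay the dividends, go long the forward).
Profit at T = |F_mkt − F*| = |687.04 − 710.4522| = ¥23.41 per share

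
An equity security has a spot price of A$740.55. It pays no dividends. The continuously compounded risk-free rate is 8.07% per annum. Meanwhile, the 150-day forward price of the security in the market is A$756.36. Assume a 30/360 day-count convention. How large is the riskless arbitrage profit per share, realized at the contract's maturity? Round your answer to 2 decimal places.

A$9.51 per share

Fair forward: F* = S·e^(carry·T), with carry = r = 0.0807
F* = 740.55 · e^(0.0807 × 150/360) = 740.55 · e^0.033625 = 740.55 × 1.034197 = A$765.8746
Market A$756.36 < fair A$765.8746: forward underpriced → reverse cash-and-carry (short spot, go long the forward).
At maturity, profit = |F_mkt − F*| = |756.36 − 765.8746| = A$9.51 per share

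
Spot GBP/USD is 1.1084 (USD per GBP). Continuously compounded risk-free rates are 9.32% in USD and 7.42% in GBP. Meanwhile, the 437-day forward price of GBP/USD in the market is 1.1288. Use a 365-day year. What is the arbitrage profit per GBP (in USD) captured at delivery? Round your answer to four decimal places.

Fair forward: F* = S·e^(carry·T), with carry = (r_USD − r_GBP) = 0.0932 − 0.0742 = 0.0190
F* = 1.1084 · e^(0.0190 × 437/365) = 1.1084 · e^0.022748 = 1.1084 × 1.023009 = 1.1339
Market 1.1288 < fair 1.1339: forward underpriced → reverse cash-and-carry (short spot, go long the forward).
At maturity, profit = |F_mkt − F*| = |1.1288 − 1.1339| = 0.0051 per GBP (in USD)

0.0051 per GBP (in USD)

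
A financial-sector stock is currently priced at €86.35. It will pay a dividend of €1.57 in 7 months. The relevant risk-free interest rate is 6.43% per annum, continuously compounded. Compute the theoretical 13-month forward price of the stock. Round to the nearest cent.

PV(dividends) I = 1.57·e^(−0.0643·7/12)
I = 1.5122
F = (S − I)·e^(rT) = (86.35 − 1.5122) · e^(0.0643·13/12)
= 84.8378 · e^0.069658 = 84.8378 × 1.072141 = €90.96

€90.96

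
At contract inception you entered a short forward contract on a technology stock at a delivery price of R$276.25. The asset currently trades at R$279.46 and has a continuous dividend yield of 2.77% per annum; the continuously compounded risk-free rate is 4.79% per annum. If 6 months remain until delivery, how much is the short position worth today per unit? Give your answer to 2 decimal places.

Current fair forward for the remaining 6 months: F = S·e^((r − q)·T), (r − q) = 0.0479 − 0.0277 = 0.0202
F = 279.46 · e^(0.0202 × 6/12) = 279.46 × 1.010151 = 282.2968
Value of long forward = (F − K)·e^(−rT) = (282.2968 − 276.25) · e^(−0.0479·6/12)
= 6.0468 × 0.976335 = 5.90
Short position value = −(long value) = -R$5.90

-R$5.90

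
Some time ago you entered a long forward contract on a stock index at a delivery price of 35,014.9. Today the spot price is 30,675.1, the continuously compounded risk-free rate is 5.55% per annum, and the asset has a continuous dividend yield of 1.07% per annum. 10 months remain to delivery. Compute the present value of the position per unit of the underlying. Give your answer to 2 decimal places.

Current fair forward for the remaining 10 months: F = S·e^((r − q)·T), (r − q) = 0.0555 − 0.0107 = 0.0448
F = 30675.1 · e^(0.0448 × 10/12) = 30675.1 × 1.03803898 = 31841.9495
Value of long forward = (F − K)·e^(−rT) = (31841.9495 − 35014.9) · e^(−0.0555·10/12)
= -3172.9505 × 0.95480323 = -3029.54

-3029.54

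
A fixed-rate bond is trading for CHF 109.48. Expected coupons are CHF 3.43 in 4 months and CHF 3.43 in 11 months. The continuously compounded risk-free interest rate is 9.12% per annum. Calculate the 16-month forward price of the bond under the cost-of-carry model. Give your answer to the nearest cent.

PV(coupons) I = 3.43·e^(−0.0912·4/12) + 3.43·e^(−0.0912·11/12)
I = 3.3273 + 3.1549 = 6.4822
F = (S − I)·e^(rT) = (109.48 − 6.4822) · e^(0.0912·16/12)
= 102.9978 · e^0.121600 = 102.9978 × 1.129302 = CHF 116.32

CHF 116.32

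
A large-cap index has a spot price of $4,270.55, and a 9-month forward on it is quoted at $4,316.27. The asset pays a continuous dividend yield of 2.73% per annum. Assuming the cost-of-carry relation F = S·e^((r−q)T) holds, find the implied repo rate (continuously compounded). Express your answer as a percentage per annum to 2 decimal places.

4.15%

From F = S·e^((r−q)T): (r − q) = ln(F/S)/T
ln(4316.27/4270.55) = ln(1.010706) = 0.010649
(r − q) = 0.010649 / (9/12) = 0.014199
r = ln(F/S)/T + q = 0.014199 + 0.0273 = 0.041499
r = 4.15%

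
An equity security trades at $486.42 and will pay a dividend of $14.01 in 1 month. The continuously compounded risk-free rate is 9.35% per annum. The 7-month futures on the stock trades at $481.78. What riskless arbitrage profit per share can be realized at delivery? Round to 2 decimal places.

PV(dividends) I = 14.01·e^(−0.0935·1/12) = 13.9013
Fair futures F* = (S − I)·e^(rT) = (486.42 − 13.9013)·e^0.054542 = 472.5187 × 1.056057 = 499.0067
Market $481.78 < fair 499.0067: forward underpriced → reverse cash-and-carry (short the stock, invest proceeds at r, pay the dividends, go long the forward).
Profit at T = |F_mkt − F*| = |481.78 − 499.0067| = $17.23 per share

$17.23 per share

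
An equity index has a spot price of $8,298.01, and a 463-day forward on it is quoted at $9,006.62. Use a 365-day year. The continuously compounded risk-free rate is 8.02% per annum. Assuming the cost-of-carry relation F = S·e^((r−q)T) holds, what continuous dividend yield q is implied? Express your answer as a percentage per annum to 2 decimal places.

From F = S·e^((r−q)T): (r − q) = ln(F/S)/T
ln(9006.62/8298.01) = ln(1.085395) = 0.081944
(r − q) = 0.081944 / (463/365) = 0.064599
q = r − ln(F/S)/T = 0.0802 − 0.064599 = 0.015601
q = 1.56%

1.56%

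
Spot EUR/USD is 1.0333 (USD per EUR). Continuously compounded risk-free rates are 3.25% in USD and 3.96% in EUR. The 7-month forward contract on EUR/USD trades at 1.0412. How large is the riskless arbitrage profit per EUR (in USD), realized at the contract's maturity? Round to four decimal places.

0.0122 per EUR (in USD)

Fair forward: F* = S·e^(carry·T), with carry = (r_USD − r_EUR) = 0.0325 − 0.0396 = -0.0071
F* = 1.0333 · e^(-0.0071 × 7/12) = 1.0333 · e^-0.004142 = 1.0333 × 0.995867 = 1.0290
Market 1.0412 > fair 1.0290: forward overpriced → cash-and-carry (buy spot, short the forward).
At maturity, profit = |F_mkt − F*| = |1.0412 − 1.0290| = 0.0122 per EUR (in USD)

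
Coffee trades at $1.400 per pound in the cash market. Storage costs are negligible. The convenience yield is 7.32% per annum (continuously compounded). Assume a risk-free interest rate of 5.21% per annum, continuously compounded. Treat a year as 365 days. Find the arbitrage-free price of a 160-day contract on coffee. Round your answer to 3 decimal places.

Net carry = r + u − y = 0.0521 + 0.0000 − 0.0732 = -0.0211
F = S·e^((r+u−y)T) = 1.400 · e^(-0.0211 × 160/365) = 1.400 · e^-0.009249
= 1.400 × 0.990794 = $1.387 per pound

$1.387 per pound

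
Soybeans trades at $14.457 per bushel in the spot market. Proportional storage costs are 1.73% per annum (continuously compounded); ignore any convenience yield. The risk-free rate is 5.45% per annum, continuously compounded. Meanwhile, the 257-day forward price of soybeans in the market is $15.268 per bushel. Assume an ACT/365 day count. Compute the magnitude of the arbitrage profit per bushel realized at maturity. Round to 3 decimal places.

Fair forward: F* = S·e^(carry·T), with carry = (r + u) = 0.0545 + 0.0173 = 0.0718
F* = 14.457 · e^(0.0718 × 257/365) = 14.457 · e^0.050555 = 14.457 × 1.051855 = $15.2067
Market $15.268 > fair $15.2067: forward overpriced → cash-and-carry (buy spot, short the forward).
At maturity, profit = |F_mkt − F*| = |15.268 − 15.2067| = $0.061 per bushel

$0.061 per bushel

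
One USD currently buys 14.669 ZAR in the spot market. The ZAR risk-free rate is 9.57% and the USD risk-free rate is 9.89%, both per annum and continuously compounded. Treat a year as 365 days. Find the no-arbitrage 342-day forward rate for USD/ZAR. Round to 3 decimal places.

14.625

F = S·e^((r_ZAR − r_USD)T) = 14.669 · e^((0.0957 − 0.0989) × 342/365)
= 14.669 · e^-0.002998 = 14.669 × 0.997006
F = 14.625 ZAR per USD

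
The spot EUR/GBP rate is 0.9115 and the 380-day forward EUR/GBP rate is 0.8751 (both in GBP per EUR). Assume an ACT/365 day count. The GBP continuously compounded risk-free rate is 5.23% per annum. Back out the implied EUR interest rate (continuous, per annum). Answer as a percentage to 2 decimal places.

F = S·e^((r_GBP − r_EUR)T) ⇒ r_EUR = r_GBP − ln(F/S)/T
ln(0.8751/0.9115) = -0.040753; /(380/365) = -0.039144
r_EUR = 0.0523 + 0.039144 = 0.091444
r_EUR = 9.14%

9.14%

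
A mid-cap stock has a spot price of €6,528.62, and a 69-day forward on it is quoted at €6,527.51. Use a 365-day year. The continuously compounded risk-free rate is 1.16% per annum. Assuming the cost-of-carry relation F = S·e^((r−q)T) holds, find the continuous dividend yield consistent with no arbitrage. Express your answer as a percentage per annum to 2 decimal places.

1.25%

From F = S·e^((r−q)T): (r − q) = ln(F/S)/T
ln(6527.51/6528.62) = ln(0.999830) = -0.000170
(r − q) = -0.000170 / (69/365) = -0.000899
q = r − ln(F/S)/T = 0.0116 + 0.000899 = 0.012499
q = 1.25%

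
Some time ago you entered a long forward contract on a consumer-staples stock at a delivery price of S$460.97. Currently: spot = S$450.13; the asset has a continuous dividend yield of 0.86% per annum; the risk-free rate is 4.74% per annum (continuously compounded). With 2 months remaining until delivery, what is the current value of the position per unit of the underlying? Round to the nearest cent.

Current fair forward for the remaining 2 months: F = S·e^((r − q)·T), (r − q) = 0.0474 − 0.0086 = 0.0388
F = 450.13 · e^(0.0388 × 2/12) = 450.13 × 1.006488 = 453.0504
Value of long forward = (F − K)·e^(−rT) = (453.0504 − 460.97) · e^(−0.0474·2/12)
= -7.9196 × 0.992131 = -7.86

-S$7.86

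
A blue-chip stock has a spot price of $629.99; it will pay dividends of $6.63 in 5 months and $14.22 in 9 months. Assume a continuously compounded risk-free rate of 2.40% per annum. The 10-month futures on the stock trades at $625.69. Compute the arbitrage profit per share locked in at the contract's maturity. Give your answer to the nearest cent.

PV(dividends) I = 6.63·e^(−0.0240·5/12) + 14.22·e^(−0.0240·9/12) = 20.5304
Fair futures F* = (S − I)·e^(rT) = (629.99 − 20.5304)·e^0.020000 = 609.4596 × 1.020201 = 621.7713
Market $625.69 > fair 621.7713: forward overpriced → cash-and-carry (borrow at r, buy the stock and collect the dividends, short the forward).
Profit at T = |F_mkt − F*| = |625.69 − 621.7713| = $3.92 per share

$3.92 per share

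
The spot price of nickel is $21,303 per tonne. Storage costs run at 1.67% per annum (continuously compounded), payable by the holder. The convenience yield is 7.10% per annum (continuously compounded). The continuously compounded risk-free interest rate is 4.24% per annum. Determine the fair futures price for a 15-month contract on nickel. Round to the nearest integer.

Net carry = r + u − y = 0.0424 + 0.0167 − 0.0710 = -0.0119
F = S·e^((r+u−y)T) = 21303 · e^(-0.0119 × 15/12) = 21303 · e^-0.014875
= 21303 × 0.985235 = $20,988 per tonne

$20,988 per tonne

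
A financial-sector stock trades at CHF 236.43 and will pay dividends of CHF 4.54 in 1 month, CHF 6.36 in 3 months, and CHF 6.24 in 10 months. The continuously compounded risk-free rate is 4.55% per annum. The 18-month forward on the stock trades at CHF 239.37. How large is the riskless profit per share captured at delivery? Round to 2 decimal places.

CHF 4.25 per share

PV(dividends) I = 4.54·e^(−0.0455·1/12) + 6.36·e^(−0.0455·3/12) + 6.24·e^(−0.0455·10/12) = 16.8187
Fair forward F* = (S − I)·e^(rT) = (236.43 − 16.8187)·e^0.068250 = 219.6113 × 1.070633 = 235.1231
Market CHF 239.37 > fair 235.1231: forward overpriced → cash-and-carry (borrow at r, buy the stock and collect the dividends, short the forward).
Profit at T = |F_mkt − F*| = |239.37 − 235.1231| = CHF 4.25 per share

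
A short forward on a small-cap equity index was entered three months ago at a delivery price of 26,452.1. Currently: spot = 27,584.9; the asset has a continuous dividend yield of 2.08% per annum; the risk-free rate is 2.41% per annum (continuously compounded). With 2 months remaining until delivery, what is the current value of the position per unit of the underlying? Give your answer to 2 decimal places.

Current fair forward for the remaining 2 months: F = S·e^((r − q)·T), (r − q) = 0.0241 − 0.0208 = 0.0033
F = 27584.9 · e^(0.0033 × 2/12) = 27584.9 × 1.00055015 = 27600.0758
Value of long forward = (F − K)·e^(−rT) = (27600.0758 − 26452.1) · e^(−0.0241·2/12)
= 1147.9758 × 0.99599139 = 1143.37
Short position value = −(long value) = -1143.37

-1143.37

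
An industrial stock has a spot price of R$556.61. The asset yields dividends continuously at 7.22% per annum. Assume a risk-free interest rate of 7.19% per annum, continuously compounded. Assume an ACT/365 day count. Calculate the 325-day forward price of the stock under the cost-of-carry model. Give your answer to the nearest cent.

F = S·e^((r − q)T) = 556.61 · e^((0.0719 − 0.0722) × 325/365)
= 556.61 · e^-0.000267 = 556.61 × 0.999733
F = R$556.46

R$556.46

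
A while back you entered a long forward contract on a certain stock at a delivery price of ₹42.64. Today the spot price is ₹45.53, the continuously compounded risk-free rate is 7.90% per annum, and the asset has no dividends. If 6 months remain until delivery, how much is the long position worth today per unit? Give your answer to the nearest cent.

Current fair forward for the remaining 6 months: F = S·e^(r·T), r = 0.0790
F = 45.53 · e^(0.0790 × 6/12) = 45.53 × 1.040290 = 47.3644
Value of long forward = (F − K)·e^(−rT) = (47.3644 − 42.64) · e^(−0.0790·6/12)
= 4.7244 × 0.961270 = 4.54

₹4.54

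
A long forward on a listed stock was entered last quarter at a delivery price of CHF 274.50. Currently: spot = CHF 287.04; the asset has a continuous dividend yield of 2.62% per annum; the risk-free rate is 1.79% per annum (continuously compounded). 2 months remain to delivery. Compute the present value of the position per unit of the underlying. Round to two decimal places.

Current fair forward for the remaining 2 months: F = S·e^((r − q)·T), (r − q) = 0.0179 − 0.0262 = -0.0083
F = 287.04 · e^(-0.0083 × 2/12) = 287.04 × 0.998618 = 286.6433
Value of long forward = (F − K)·e^(−rT) = (286.6433 − 274.50) · e^(−0.0179·2/12)
= 12.1433 × 0.997021 = 12.11

CHF 12.11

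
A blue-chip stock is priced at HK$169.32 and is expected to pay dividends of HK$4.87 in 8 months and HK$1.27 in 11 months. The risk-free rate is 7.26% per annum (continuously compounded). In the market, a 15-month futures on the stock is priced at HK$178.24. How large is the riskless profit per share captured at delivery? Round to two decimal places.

HK$0.78 per share

PV(dividends) I = 4.87·e^(−0.0726·8/12) + 1.27·e^(−0.0726·11/12) = 5.8281
Fair futures F* = (S − I)·e^(rT) = (169.32 − 5.8281)·e^0.090750 = 163.4919 × 1.094995 = 179.0228
Market HK$178.24 < fair 179.0228: forward underpriced → reverse cash-and-carry (short the stock, invest proceeds at r, pay the dividends, go long the forward).
Profit at T = |F_mkt − F*| = |178.24 − 179.0228| = HK$0.78 per share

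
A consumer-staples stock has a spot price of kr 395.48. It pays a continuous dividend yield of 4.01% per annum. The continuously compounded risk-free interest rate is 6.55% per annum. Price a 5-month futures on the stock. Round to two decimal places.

kr 399.69

F = S·e^((r − q)T) = 395.48 · e^((0.0655 − 0.0401) × 5/12)
= 395.48 · e^0.010583 = 395.48 × 1.010639
F = kr 399.69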